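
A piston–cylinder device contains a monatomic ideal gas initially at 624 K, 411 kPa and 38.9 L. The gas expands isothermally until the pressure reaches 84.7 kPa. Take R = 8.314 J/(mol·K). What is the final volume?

189 L

Isothermal: T stays 624 K; PV = const ⇒ V₂ = 189 L, P₂ = 84.7 kPa.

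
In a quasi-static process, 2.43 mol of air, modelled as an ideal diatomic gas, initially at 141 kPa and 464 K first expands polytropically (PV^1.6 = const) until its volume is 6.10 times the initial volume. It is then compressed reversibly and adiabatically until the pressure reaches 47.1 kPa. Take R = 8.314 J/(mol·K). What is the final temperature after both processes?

V₁ = nRT₁/P₁ = 2.43×8.314×464/141 = 66.5 L.
Step 1 — Polytropic n=1.6: T₂ = T₁(V₁/V₂)^(n−1) = 464×(0.164)^0.60 = 157 K; P₂ = P₁(V₁/V₂)^n = 7.81 kPa.
W = (P₁V₁−P₂V₂)/(n−1) = (141×66.5−7.81×406)/0.60 = 10300 J.
ΔU = nCvΔT = 2.43×20.8×(157−464) = -15500 J.
Q = ΔU + W = -5170 J.
State after step 1: P = 7.81 kPa, V = 406 L, T = 157 K.
Step 2 — Adiabatic: T₂/T₁ = (P₂/P₁)^((γ−1)/γ) ⇒ T₂ = 157×(6.03)^0.286 = 262 K; V₂ = 112 L.
ΔU = nCvΔT = 2.43×20.8×(262−157) = 5310 J.
Q = 0 for an adiabatic process, so W = −ΔU = -5310 J.
Net over both steps: W = 5030 J, Q = -5170 J, ΔU = -10200 J.

262 K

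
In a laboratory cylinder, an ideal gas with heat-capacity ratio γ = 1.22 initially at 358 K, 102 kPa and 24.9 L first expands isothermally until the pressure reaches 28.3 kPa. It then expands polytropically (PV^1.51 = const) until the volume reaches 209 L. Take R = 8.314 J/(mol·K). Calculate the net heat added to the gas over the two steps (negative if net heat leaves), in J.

n = P₁V₁/(RT₁) = 102×24.9/(8.314×358) = 0.853 mol.
Step 1 — Isothermal: T stays 358 K; PV = const ⇒ V₂ = 89.7 L, P₂ = 28.3 kPa.
ΔU = 0 (ideal gas, T constant).
W = nRT ln(V₂/V₁) = 0.853×8.314×358×ln(3.60) = 3260 J.
Q = ΔU + W = 3260 J.
State after step 1: P = 28.3 kPa, V = 89.7 L, T = 358 K.
Step 2 — Polytropic n=1.51: T₂ = T₁(V₁/V₂)^(n−1) = 358×(0.429)^0.51 = 233 K; P₂ = P₁(V₁/V₂)^n = 7.90 kPa.
W = (P₁V₁−P₂V₂)/(n−1) = (28.3×89.7−7.90×209)/0.51 = 1740 J.
ΔU = nCvΔT = 0.853×37.8×(233−358) = -4040 J.
Q = ΔU + W = -2300 J.
Net over both steps: W = 5000 J, Q = 957 J, ΔU = -4040 J.

957 J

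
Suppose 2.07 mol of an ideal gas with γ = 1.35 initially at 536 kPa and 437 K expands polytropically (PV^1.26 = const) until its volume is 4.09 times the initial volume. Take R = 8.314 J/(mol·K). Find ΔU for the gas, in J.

-6590 J

V₁ = nRT₁/P₁ = 2.07×8.314×437/536 = 14.0 L.
Polytropic n=1.26: T₂ = T₁(V₁/V₂)^(n−1) = 437×(0.244)^0.26 = 303 K; P₂ = P₁(V₁/V₂)^n = 90.9 kPa.
For an ideal gas ΔU = nCvΔT with Cv = R/(γ−1) = 23.8 J/(mol·K).
ΔU = 2.07×23.8×(303−437) = -6590 J.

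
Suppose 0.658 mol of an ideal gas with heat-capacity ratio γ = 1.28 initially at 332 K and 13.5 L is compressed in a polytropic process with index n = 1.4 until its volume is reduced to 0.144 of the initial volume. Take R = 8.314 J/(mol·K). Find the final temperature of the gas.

721 K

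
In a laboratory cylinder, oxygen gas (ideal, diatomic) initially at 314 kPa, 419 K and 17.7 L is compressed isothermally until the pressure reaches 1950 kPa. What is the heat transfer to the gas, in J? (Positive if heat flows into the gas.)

-10100 J

n = P₁V₁/(RT₁) = 314×17.7/(8.314×419) = 1.60 mol.
Isothermal: T stays 419 K; PV = const ⇒ V₂ = 2.85 L, P₂ = 1950 kPa.
ΔU = 0 (ideal gas, T constant).
W = nRT ln(V₂/V₁) = 1.60×8.314×419×ln(0.161) = -10100 J.
Q = ΔU + W = -10100 J.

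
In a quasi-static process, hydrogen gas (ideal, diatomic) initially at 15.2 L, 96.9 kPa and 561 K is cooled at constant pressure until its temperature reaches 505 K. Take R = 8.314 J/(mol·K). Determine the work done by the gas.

-147 J

n = P₁V₁/(RT₁) = 96.9×15.2/(8.314×561) = 0.316 mol.
Isobaric: P stays 96.9 kPa; V/T = const ⇒ T₂ = 505 K, V₂ = 13.7 L.
W = PΔV = 96.9×(13.7−15.2) kPa·L = -147 J.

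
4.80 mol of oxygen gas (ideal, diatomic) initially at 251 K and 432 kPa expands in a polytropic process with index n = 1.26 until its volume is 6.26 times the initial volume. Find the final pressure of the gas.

V₁ = nRT₁/P₁ = 4.80×8.314×251/432 = 23.2 L.
Polytropic n=1.26: T₂ = T₁(V₁/V₂)^(n−1) = 251×(0.160)^0.26 = 156 K; P₂ = P₁(V₁/V₂)^n = 42.8 kPa.

42.8 kPa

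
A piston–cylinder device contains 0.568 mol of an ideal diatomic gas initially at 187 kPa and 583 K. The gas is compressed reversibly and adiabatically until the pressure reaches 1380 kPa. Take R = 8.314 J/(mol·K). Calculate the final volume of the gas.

3.53 L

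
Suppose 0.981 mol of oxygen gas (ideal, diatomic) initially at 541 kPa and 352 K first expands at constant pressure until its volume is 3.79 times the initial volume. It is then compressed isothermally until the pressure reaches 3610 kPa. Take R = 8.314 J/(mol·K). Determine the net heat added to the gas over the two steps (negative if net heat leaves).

7380 J

V₁ = nRT₁/P₁ = 0.981×8.314×352/541 = 5.31 L.
Step 1 — Isobaric: P stays 541 kPa; V/T = const ⇒ T₂ = 1330 K, V₂ = 20.1 L.
W = PΔV = 541×(20.1−5.31) kPa·L = 8010 J.
ΔU = nCvΔT = 0.981×20.8×(1330−352) = 20000 J.
Q = ΔU + W = nCpΔT = 28000 J.
State after step 1: P = 541 kPa, V = 20.1 L, T = 1330 K.
Step 2 — Isothermal: T stays 1330 K; PV = const ⇒ V₂ = 3.01 L, P₂ = 3610 kPa.
ΔU = 0 (ideal gas, T constant).
W = nRT ln(V₂/V₁) = 0.981×8.314×1330×ln(0.150) = -20700 J.
Q = ΔU + W = -20700 J.
Net over both steps: W = -12600 J, Q = 7380 J, ΔU = 20000 J.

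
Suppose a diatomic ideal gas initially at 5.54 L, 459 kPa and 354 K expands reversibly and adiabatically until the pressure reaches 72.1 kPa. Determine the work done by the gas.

2610 J

n = P₁V₁/(RT₁) = 459×5.54/(8.314×354) = 0.864 mol.
Adiabatic: T₂/T₁ = (P₂/P₁)^((γ−1)/γ) ⇒ T₂ = 354×(0.157)^0.286 = 209 K; V₂ = 20.8 L.
ΔU = nCvΔT = 0.864×20.8×(209−354) = -2610 J.
Q = 0 for an adiabatic process, so W = −ΔU = 2610 J.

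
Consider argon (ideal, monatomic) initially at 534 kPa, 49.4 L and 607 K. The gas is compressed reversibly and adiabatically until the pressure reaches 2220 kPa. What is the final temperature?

Adiabatic: T₂/T₁ = (P₂/P₁)^((γ−1)/γ) ⇒ T₂ = 607×(4.16)^0.400 = 1070 K; V₂ = 21.0 L.

1070 K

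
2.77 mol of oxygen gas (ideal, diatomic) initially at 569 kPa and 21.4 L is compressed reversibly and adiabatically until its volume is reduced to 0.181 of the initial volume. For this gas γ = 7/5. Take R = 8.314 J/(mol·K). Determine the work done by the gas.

T₁ = P₁V₁/(nR) = 569×21.4/(2.77×8.314) = 529 K.
Adiabatic: TV^(γ−1) = const ⇒ T₂ = 529×(5.52)^0.400 = 1050 K; PV^γ = const ⇒ P₂ = 6230 kPa.
ΔU = nCvΔT = 2.77×20.8×(1050−529) = 29900 J.
Q = 0 for an adiabatic process, so W = −ΔU = -29900 J.

-29900 J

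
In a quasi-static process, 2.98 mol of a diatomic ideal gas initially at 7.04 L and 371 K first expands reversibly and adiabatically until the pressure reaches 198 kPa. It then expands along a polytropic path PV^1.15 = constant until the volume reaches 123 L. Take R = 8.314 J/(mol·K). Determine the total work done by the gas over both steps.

16800 J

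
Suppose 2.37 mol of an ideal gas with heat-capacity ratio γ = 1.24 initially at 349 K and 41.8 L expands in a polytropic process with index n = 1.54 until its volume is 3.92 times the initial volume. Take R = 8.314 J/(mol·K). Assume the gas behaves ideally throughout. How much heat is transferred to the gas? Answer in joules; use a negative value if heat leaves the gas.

P₁ = nRT₁/V₁ = 2.37×8.314×349/41.8 = 165 kPa.
Polytropic n=1.54: T₂ = T₁(V₁/V₂)^(n−1) = 349×(0.255)^0.54 = 167 K; P₂ = P₁(V₁/V₂)^n = 20.1 kPa.
W = (P₁V₁−P₂V₂)/(n−1) = (165×41.8−20.1×164)/0.54 = 6640 J.
ΔU = nCvΔT = 2.37×34.6×(167−349) = -15000 J.
Q = ΔU + W = -8310 J.

-8310 J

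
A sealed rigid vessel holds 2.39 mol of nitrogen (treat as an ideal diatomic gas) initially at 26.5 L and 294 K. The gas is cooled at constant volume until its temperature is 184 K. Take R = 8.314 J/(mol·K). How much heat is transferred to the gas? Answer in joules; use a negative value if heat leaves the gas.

P₁ = nRT₁/V₁ = 2.39×8.314×294/26.5 = 220 kPa.
Isochoric: V stays 26.5 L; P/T = const ⇒ T₂ = 184 K, P₂ = 138 kPa.
W = 0 (no volume change).
ΔU = nCvΔT = 2.39×20.8×(184−294) = -5460 J.
Q = ΔU = -5460 J.

-5460 J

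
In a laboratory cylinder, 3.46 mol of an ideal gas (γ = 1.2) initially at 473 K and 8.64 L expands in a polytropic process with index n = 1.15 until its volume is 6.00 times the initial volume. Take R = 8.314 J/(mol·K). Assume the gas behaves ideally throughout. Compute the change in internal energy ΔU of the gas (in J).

P₁ = nRT₁/V₁ = 3.46×8.314×473/8.64 = 1570 kPa.
Polytropic n=1.15: T₂ = T₁(V₁/V₂)^(n−1) = 473×(0.167)^0.15 = 362 K; P₂ = P₁(V₁/V₂)^n = 201 kPa.
For an ideal gas ΔU = nCvΔT with Cv = R/(γ−1) = 41.6 J/(mol·K).
ΔU = 3.46×41.6×(362−473) = -16000 J.

-16000 J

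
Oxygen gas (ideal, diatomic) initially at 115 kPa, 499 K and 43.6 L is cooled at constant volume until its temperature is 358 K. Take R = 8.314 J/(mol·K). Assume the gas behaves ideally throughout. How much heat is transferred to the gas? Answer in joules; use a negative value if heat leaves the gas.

n = P₁V₁/(RT₁) = 115×43.6/(8.314×499) = 1.21 mol.
Isochoric: V stays 43.6 L; P/T = const ⇒ T₂ = 358 K, P₂ = 82.5 kPa.
W = 0 (no volume change).
ΔU = nCvΔT = 1.21×20.8×(358−499) = -3540 J.
Q = ΔU = -3540 J.

-3540 J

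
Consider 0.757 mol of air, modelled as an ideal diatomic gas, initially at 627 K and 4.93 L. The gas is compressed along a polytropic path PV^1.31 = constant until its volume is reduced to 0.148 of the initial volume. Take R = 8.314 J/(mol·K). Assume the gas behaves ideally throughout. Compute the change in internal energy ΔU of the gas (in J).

7970 J

P₁ = nRT₁/V₁ = 0.757×8.314×627/4.93 = 800 kPa.
Polytropic n=1.31: T₂ = T₁(V₁/V₂)^(n−1) = 627×(6.76)^0.31 = 1130 K; P₂ = P₁(V₁/V₂)^n = 9780 kPa.
For an ideal gas ΔU = nCvΔT with Cv = (5/2)R = 20.8 J/(mol·K).
ΔU = 0.757×20.8×(1130−627) = 7970 J.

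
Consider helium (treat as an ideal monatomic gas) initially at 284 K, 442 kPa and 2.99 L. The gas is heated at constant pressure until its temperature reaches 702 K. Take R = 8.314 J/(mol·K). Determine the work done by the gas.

n = P₁V₁/(RT₁) = 442×2.99/(8.314×284) = 0.560 mol.
Isobaric: P stays 442 kPa; V/T = const ⇒ T₂ = 702 K, V₂ = 7.39 L.
W = PΔV = 442×(7.39−2.99) kPa·L = 1950 J.

1950 J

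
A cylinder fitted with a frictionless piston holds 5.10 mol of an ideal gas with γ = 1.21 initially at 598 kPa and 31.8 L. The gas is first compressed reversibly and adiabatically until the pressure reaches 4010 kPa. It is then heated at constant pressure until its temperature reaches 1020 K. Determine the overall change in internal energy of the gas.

115000 J

T₁ = P₁V₁/(nR) = 598×31.8/(5.10×8.314) = 448 K.
Step 1 — Adiabatic: T₂/T₁ = (P₂/P₁)^((γ−1)/γ) ⇒ T₂ = 448×(6.71)^0.174 = 624 K; V₂ = 6.60 L.
ΔU = nCvΔT = 5.10×39.6×(624−448) = 35400 J.
Q = 0 for an adiabatic process, so W = −ΔU = -35400 J.
State after step 1: P = 4010 kPa, V = 6.60 L, T = 624 K.
Step 2 — Isobaric: P stays 4010 kPa; V/T = const ⇒ T₂ = 1020 K, V₂ = 10.8 L.
W = PΔV = 4010×(10.8−6.60) kPa·L = 16800 J.
ΔU = nCvΔT = 5.10×39.6×(1020−624) = 80000 J.
Q = ΔU + W = nCpΔT = 96700 J.
Net over both steps: W = -18600 J, Q = 96700 J, ΔU = 115000 J.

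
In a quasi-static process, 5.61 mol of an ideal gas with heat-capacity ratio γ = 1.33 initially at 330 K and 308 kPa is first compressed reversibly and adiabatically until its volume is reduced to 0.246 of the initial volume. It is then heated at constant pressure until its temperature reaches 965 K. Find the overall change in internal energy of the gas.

89700 J

V₁ = nRT₁/P₁ = 5.61×8.314×330/308 = 50.0 L.
Step 1 — Adiabatic: TV^(γ−1) = const ⇒ T₂ = 330×(4.07)^0.330 = 524 K; PV^γ = const ⇒ P₂ = 1990 kPa.
ΔU = nCvΔT = 5.61×25.2×(524−330) = 27400 J.
Q = 0 for an adiabatic process, so W = −ΔU = -27400 J.
State after step 1: P = 1990 kPa, V = 12.3 L, T = 524 K.
Step 2 — Isobaric: P stays 1990 kPa; V/T = const ⇒ T₂ = 965 K, V₂ = 22.6 L.
W = PΔV = 1990×(22.6−12.3) kPa·L = 20600 J.
ΔU = nCvΔT = 5.61×25.2×(965−524) = 62300 J.
Q = ΔU + W = nCpΔT = 82900 J.
Net over both steps: W = -6890 J, Q = 82900 J, ΔU = 89700 J.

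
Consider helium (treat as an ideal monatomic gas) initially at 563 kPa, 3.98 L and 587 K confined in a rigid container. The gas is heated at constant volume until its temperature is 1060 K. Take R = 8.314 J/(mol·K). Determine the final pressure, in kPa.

Isochoric: V stays 3.98 L; P/T = const ⇒ T₂ = 1060 K, P₂ = 1020 kPa.

1020 kPa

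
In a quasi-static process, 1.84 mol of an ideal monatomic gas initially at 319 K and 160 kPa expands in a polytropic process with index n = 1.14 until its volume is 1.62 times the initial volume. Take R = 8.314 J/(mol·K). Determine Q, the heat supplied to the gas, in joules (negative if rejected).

V₁ = nRT₁/P₁ = 1.84×8.314×319/160 = 30.5 L.
Polytropic n=1.14: T₂ = T₁(V₁/V₂)^(n−1) = 319×(0.617)^0.14 = 298 K; P₂ = P₁(V₁/V₂)^n = 92.3 kPa.
W = (P₁V₁−P₂V₂)/(n−1) = (160×30.5−92.3×49.4)/0.14 = 2280 J.
ΔU = nCvΔT = 1.84×12.5×(298−319) = -478 J.
Q = ΔU + W = 1800 J.

1800 J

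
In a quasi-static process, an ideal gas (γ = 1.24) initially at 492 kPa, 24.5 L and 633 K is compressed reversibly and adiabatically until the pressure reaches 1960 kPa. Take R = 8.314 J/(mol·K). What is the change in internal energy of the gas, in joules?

15400 J

n = P₁V₁/(RT₁) = 492×24.5/(8.314×633) = 2.29 mol.
Adiabatic: T₂/T₁ = (P₂/P₁)^((γ−1)/γ) ⇒ T₂ = 633×(3.98)^0.194 = 827 K; V₂ = 8.04 L.
For an ideal gas ΔU = nCvΔT with Cv = R/(γ−1) = 34.6 J/(mol·K).
ΔU = 2.29×34.6×(827−633) = 15400 J.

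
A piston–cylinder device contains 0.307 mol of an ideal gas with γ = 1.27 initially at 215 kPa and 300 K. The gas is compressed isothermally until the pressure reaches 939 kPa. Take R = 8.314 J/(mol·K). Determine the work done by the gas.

V₁ = nRT₁/P₁ = 0.307×8.314×300/215 = 3.56 L.
Isothermal: T stays 300 K; PV = const ⇒ V₂ = 0.815 L, P₂ = 939 kPa.
W = nRT ln(V₂/V₁) = 0.307×8.314×300×ln(0.229) = -1130 J.

-1130 J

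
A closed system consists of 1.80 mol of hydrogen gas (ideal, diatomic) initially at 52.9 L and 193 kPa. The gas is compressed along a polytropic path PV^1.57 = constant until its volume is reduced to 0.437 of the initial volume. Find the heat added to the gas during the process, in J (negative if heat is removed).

4590 J

T₁ = P₁V₁/(nR) = 193×52.9/(1.80×8.314) = 682 K.
Polytropic n=1.57: T₂ = T₁(V₁/V₂)^(n−1) = 682×(2.29)^0.57 = 1090 K; P₂ = P₁(V₁/V₂)^n = 708 kPa.
W = (P₁V₁−P₂V₂)/(n−1) = (193×52.9−708×23.1)/0.57 = -10800 J.
ΔU = nCvΔT = 1.80×20.8×(1090−682) = 15400 J.
Q = ΔU + W = 4590 J.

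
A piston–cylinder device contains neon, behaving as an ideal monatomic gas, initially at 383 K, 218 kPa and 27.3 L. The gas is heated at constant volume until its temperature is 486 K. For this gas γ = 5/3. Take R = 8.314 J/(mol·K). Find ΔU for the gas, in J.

n = P₁V₁/(RT₁) = 218×27.3/(8.314×383) = 1.87 mol.
Isochoric: V stays 27.3 L; P/T = const ⇒ T₂ = 486 K, P₂ = 277 kPa.
For an ideal gas ΔU = nCvΔT with Cv = (3/2)R = 12.5 J/(mol·K).
ΔU = 1.87×12.5×(486−383) = 2400 J.

2400 J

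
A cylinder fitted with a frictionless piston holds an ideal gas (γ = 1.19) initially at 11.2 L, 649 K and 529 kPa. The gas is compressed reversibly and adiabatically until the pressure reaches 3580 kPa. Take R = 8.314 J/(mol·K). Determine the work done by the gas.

n = P₁V₁/(RT₁) = 529×11.2/(8.314×649) = 1.10 mol.
Adiabatic: T₂/T₁ = (P₂/P₁)^((γ−1)/γ) ⇒ T₂ = 649×(6.77)^0.160 = 881 K; V₂ = 2.25 L.
ΔU = nCvΔT = 1.10×43.8×(881−649) = 11100 J.
Q = 0 for an adiabatic process, so W = −ΔU = -11100 J.

-11100 J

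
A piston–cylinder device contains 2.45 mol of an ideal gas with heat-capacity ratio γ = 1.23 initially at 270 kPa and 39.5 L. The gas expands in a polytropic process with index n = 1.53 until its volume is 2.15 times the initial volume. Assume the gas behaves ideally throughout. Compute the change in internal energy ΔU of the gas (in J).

T₁ = P₁V₁/(nR) = 270×39.5/(2.45×8.314) = 524 K.
Polytropic n=1.53: T₂ = T₁(V₁/V₂)^(n−1) = 524×(0.465)^0.53 = 349 K; P₂ = P₁(V₁/V₂)^n = 83.7 kPa.
For an ideal gas ΔU = nCvΔT with Cv = R/(γ−1) = 36.1 J/(mol·K).
ΔU = 2.45×36.1×(349−524) = -15500 J.

-15500 J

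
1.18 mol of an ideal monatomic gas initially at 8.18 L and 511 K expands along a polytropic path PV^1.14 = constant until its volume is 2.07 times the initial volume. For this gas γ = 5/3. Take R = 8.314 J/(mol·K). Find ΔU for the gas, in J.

-728 J

P₁ = nRT₁/V₁ = 1.18×8.314×511/8.18 = 613 kPa.
Polytropic n=1.14: T₂ = T₁(V₁/V₂)^(n−1) = 511×(0.483)^0.14 = 462 K; P₂ = P₁(V₁/V₂)^n = 267 kPa.
For an ideal gas ΔU = nCvΔT with Cv = (3/2)R = 12.5 J/(mol·K).
ΔU = 1.18×12.5×(462−511) = -728 J.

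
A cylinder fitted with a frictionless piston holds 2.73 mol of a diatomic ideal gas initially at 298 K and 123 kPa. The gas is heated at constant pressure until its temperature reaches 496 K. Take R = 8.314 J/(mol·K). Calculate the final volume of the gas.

V₁ = nRT₁/P₁ = 2.73×8.314×298/123 = 55.0 L.
Isobaric: P stays 123 kPa; V/T = const ⇒ T₂ = 496 K, V₂ = 91.5 L.

91.5 L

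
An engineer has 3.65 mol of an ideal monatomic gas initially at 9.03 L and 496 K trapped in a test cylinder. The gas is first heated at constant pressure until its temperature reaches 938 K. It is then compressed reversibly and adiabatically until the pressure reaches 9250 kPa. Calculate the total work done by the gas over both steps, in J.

-28600 J

P₁ = nRT₁/V₁ = 3.65×8.314×496/9.03 = 1670 kPa.
Step 1 — Isobaric: P stays 1670 kPa; V/T = const ⇒ T₂ = 938 K, V₂ = 17.1 L.
W = PΔV = 1670×(17.1−9.03) kPa·L = 13400 J.
ΔU = nCvΔT = 3.65×12.5×(938−496) = 20100 J.
Q = ΔU + W = nCpΔT = 33500 J.
State after step 1: P = 1670 kPa, V = 17.1 L, T = 938 K.
Step 2 — Adiabatic: T₂/T₁ = (P₂/P₁)^((γ−1)/γ) ⇒ T₂ = 938×(5.55)^0.400 = 1860 K; V₂ = 6.11 L.
ΔU = nCvΔT = 3.65×12.5×(1860−938) = 42000 J.
Q = 0 for an adiabatic process, so W = −ΔU = -42000 J.
Net over both steps: W = -28600 J, Q = 33500 J, ΔU = 62200 J.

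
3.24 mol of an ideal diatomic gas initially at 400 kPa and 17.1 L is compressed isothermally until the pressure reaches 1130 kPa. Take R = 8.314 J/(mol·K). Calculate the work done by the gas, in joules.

-7100 J

T₁ = P₁V₁/(nR) = 400×17.1/(3.24×8.314) = 254 K.
Isothermal: T stays 254 K; PV = const ⇒ V₂ = 6.05 L, P₂ = 1130 kPa.
W = nRT ln(V₂/V₁) = 3.24×8.314×254×ln(0.354) = -7100 J.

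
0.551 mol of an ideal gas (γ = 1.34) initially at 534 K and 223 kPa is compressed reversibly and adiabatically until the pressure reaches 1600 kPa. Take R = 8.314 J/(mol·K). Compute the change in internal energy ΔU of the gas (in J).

V₁ = nRT₁/P₁ = 0.551×8.314×534/223 = 11.0 L.
Adiabatic: T₂/T₁ = (P₂/P₁)^((γ−1)/γ) ⇒ T₂ = 534×(7.17)^0.254 = 880 K; V₂ = 2.52 L.
For an ideal gas ΔU = nCvΔT with Cv = R/(γ−1) = 24.5 J/(mol·K).
ΔU = 0.551×24.5×(880−534) = 4670 J.

4670 J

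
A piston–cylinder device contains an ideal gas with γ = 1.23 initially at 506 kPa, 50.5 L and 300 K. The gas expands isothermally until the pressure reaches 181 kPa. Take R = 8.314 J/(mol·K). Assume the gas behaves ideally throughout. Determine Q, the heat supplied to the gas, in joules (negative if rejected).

26300 J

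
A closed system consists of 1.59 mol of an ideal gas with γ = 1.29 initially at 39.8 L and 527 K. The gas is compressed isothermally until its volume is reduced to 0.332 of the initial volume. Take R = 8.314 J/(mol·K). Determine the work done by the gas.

P₁ = nRT₁/V₁ = 1.59×8.314×527/39.8 = 175 kPa.
Isothermal: T stays 527 K; PV = const ⇒ V₂ = 13.2 L, P₂ = 527 kPa.
W = nRT ln(V₂/V₁) = 1.59×8.314×527×ln(0.332) = -7680 J.

-7680 J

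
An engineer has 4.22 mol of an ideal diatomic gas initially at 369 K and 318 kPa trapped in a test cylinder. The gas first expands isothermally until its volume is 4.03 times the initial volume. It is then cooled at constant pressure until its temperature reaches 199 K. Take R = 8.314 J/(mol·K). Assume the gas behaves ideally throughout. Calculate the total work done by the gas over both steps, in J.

V₁ = nRT₁/P₁ = 4.22×8.314×369/318 = 40.7 L.
Step 1 — Isothermal: T stays 369 K; PV = const ⇒ V₂ = 164 L, P₂ = 78.9 kPa.
ΔU = 0 (ideal gas, T constant).
W = nRT ln(V₂/V₁) = 4.22×8.314×369×ln(4.03) = 18000 J.
Q = ΔU + W = 18000 J.
State after step 1: P = 78.9 kPa, V = 164 L, T = 369 K.
Step 2 — Isobaric: P stays 78.9 kPa; V/T = const ⇒ T₂ = 199 K, V₂ = 88.5 L.
W = PΔV = 78.9×(88.5−164) kPa·L = -5960 J.
ΔU = nCvΔT = 4.22×20.8×(199−369) = -14900 J.
Q = ΔU + W = nCpΔT = -20900 J.
Net over both steps: W = 12100 J, Q = -2830 J, ΔU = -14900 J.

12100 J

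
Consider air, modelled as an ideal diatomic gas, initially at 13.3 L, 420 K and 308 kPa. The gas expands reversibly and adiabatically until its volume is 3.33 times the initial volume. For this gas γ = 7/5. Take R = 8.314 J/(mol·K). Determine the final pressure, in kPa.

Adiabatic: TV^(γ−1) = const ⇒ T₂ = 420×(0.300)^0.400 = 260 K; PV^γ = const ⇒ P₂ = 57.2 kPa.

57.2 kPa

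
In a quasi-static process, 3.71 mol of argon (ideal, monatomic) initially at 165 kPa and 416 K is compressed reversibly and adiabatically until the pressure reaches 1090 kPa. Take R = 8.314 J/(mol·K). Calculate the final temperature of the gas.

885 K

V₁ = nRT₁/P₁ = 3.71×8.314×416/165 = 77.8 L.
Adiabatic: T₂/T₁ = (P₂/P₁)^((γ−1)/γ) ⇒ T₂ = 416×(6.61)^0.400 = 885 K; V₂ = 25.1 L.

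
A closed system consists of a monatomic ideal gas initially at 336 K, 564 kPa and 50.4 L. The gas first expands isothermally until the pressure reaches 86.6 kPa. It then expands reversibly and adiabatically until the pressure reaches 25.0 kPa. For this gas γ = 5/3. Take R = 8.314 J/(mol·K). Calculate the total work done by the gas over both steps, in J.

n = P₁V₁/(RT₁) = 564×50.4/(8.314×336) = 10.2 mol.
Step 1 — Isothermal: T stays 336 K; PV = const ⇒ V₂ = 328 L, P₂ = 86.6 kPa.
ΔU = 0 (ideal gas, T constant).
W = nRT ln(V₂/V₁) = 10.2×8.314×336×ln(6.51) = 53300 J.
Q = ΔU + W = 53300 J.
State after step 1: P = 86.6 kPa, V = 328 L, T = 336 K.
Step 2 — Adiabatic: T₂/T₁ = (P₂/P₁)^((γ−1)/γ) ⇒ T₂ = 336×(0.289)^0.400 = 204 K; V₂ = 692 L.
ΔU = nCvΔT = 10.2×12.5×(204−336) = -16700 J.
Q = 0 for an adiabatic process, so W = −ΔU = 16700 J.
Net over both steps: W = 70000 J, Q = 53300 J, ΔU = -16700 J.

70000 J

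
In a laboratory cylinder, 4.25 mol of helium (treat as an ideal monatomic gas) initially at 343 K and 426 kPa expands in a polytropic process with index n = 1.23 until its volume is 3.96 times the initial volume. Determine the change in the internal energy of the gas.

-4930 J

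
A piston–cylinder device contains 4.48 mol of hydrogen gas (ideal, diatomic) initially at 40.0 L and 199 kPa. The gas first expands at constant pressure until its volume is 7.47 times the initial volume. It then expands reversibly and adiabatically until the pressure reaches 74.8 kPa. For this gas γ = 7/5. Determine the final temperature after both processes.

T₁ = P₁V₁/(nR) = 199×40.0/(4.48×8.314) = 214 K.
Step 1 — Isobaric: P stays 199 kPa; V/T = const ⇒ T₂ = 1600 K, V₂ = 299 L.
W = PΔV = 199×(299−40.0) kPa·L = 51500 J.
ΔU = nCvΔT = 4.48×20.8×(1600−214) = 129000 J.
Q = ΔU + W = nCpΔT = 180000 J.
State after step 1: P = 199 kPa, V = 299 L, T = 1600 K.
Step 2 — Adiabatic: T₂/T₁ = (P₂/P₁)^((γ−1)/γ) ⇒ T₂ = 1600×(0.376)^0.286 = 1210 K; V₂ = 601 L.
ΔU = nCvΔT = 4.48×20.8×(1210−1600) = -36300 J.
Q = 0 for an adiabatic process, so W = −ΔU = 36300 J.
Net over both steps: W = 87800 J, Q = 180000 J, ΔU = 92500 J.

1210 K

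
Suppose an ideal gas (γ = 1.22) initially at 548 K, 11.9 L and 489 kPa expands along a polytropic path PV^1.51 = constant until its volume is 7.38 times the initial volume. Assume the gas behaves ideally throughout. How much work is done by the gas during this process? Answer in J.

7290 J

n = P₁V₁/(RT₁) = 489×11.9/(8.314×548) = 1.28 mol.
Polytropic n=1.51: T₂ = T₁(V₁/V₂)^(n−1) = 548×(0.136)^0.51 = 198 K; P₂ = P₁(V₁/V₂)^n = 23.9 kPa.
W = (P₁V₁−P₂V₂)/(n−1) = (489×11.9−23.9×87.8)/0.51 = 7290 J.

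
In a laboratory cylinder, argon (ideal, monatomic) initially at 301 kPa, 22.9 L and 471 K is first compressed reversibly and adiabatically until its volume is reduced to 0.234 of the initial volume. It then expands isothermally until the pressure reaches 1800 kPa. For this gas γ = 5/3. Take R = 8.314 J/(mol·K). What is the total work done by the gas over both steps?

n = P₁V₁/(RT₁) = 301×22.9/(8.314×471) = 1.76 mol.
Step 1 — Adiabatic: TV^(γ−1) = const ⇒ T₂ = 471×(4.27)^0.667 = 1240 K; PV^γ = const ⇒ P₂ = 3390 kPa.
ΔU = nCvΔT = 1.76×12.5×(1240−471) = 16900 J.
Q = 0 for an adiabatic process, so W = −ΔU = -16900 J.
State after step 1: P = 3390 kPa, V = 5.36 L, T = 1240 K.
Step 2 — Isothermal: T stays 1240 K; PV = const ⇒ V₂ = 10.1 L, P₂ = 1800 kPa.
ΔU = 0 (ideal gas, T constant).
W = nRT ln(V₂/V₁) = 1.76×8.314×1240×ln(1.88) = 11500 J.
Q = ΔU + W = 11500 J.
Net over both steps: W = -5410 J, Q = 11500 J, ΔU = 16900 J.

-5410 J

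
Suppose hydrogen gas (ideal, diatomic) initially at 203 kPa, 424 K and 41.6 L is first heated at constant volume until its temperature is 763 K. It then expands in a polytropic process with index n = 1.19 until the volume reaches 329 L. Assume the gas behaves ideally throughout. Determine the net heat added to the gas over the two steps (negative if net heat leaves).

30500 J

n = P₁V₁/(RT₁) = 203×41.6/(8.314×424) = 2.40 mol.
Step 1 — Isochoric: V stays 41.6 L; P/T = const ⇒ T₂ = 763 K, P₂ = 365 kPa.
W = 0 (no volume change).
ΔU = nCvΔT = 2.40×20.8×(763−424) = 16900 J.
Q = ΔU = 16900 J.
State after step 1: P = 365 kPa, V = 41.6 L, T = 763 K.
Step 2 — Polytropic n=1.19: T₂ = T₁(V₁/V₂)^(n−1) = 763×(0.126)^0.19 = 515 K; P₂ = P₁(V₁/V₂)^n = 31.2 kPa.
W = (P₁V₁−P₂V₂)/(n−1) = (365×41.6−31.2×329)/0.19 = 26000 J.
ΔU = nCvΔT = 2.40×20.8×(515−763) = -12300 J.
Q = ΔU + W = 13600 J.
Net over both steps: W = 26000 J, Q = 30500 J, ΔU = 4540 J.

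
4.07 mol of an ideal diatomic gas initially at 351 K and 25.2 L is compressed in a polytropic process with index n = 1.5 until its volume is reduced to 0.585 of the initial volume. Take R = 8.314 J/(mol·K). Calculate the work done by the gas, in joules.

-7300 J

P₁ = nRT₁/V₁ = 4.07×8.314×351/25.2 = 471 kPa.
Polytropic n=1.5: T₂ = T₁(V₁/V₂)^(n−1) = 351×(1.71)^0.50 = 459 K; P₂ = P₁(V₁/V₂)^n = 1050 kPa.
W = (P₁V₁−P₂V₂)/(n−1) = (471×25.2−1050×14.7)/0.50 = -7300 J.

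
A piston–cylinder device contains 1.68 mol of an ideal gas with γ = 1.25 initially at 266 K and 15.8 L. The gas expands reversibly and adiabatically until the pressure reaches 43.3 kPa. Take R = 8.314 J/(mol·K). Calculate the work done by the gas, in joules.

4270 J

P₁ = nRT₁/V₁ = 1.68×8.314×266/15.8 = 235 kPa.
Adiabatic: T₂/T₁ = (P₂/P₁)^((γ−1)/γ) ⇒ T₂ = 266×(0.184)^0.200 = 190 K; V₂ = 61.2 L.
ΔU = nCvΔT = 1.68×33.3×(190−266) = -4270 J.
Q = 0 for an adiabatic process, so W = −ΔU = 4270 J.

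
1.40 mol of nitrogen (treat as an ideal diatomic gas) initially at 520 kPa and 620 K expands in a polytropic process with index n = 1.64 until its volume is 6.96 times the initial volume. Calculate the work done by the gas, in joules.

8020 J

V₁ = nRT₁/P₁ = 1.40×8.314×620/520 = 13.9 L.
Polytropic n=1.64: T₂ = T₁(V₁/V₂)^(n−1) = 620×(0.144)^0.64 = 179 K; P₂ = P₁(V₁/V₂)^n = 21.6 kPa.
W = (P₁V₁−P₂V₂)/(n−1) = (520×13.9−21.6×96.6)/0.64 = 8020 J.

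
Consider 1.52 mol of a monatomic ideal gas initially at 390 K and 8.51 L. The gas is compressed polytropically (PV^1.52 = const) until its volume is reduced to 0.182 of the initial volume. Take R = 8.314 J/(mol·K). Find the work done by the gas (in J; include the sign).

-13500 J

P₁ = nRT₁/V₁ = 1.52×8.314×390/8.51 = 579 kPa.
Polytropic n=1.52: T₂ = T₁(V₁/V₂)^(n−1) = 390×(5.49)^0.52 = 946 K; P₂ = P₁(V₁/V₂)^n = 7720 kPa.
W = (P₁V₁−P₂V₂)/(n−1) = (579×8.51−7720×1.55)/0.52 = -13500 J.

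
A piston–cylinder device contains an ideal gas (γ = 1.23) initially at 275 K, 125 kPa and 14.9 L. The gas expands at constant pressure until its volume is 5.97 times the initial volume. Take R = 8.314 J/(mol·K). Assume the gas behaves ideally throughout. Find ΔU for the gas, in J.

n = P₁V₁/(RT₁) = 125×14.9/(8.314×275) = 0.815 mol.
Isobaric: P stays 125 kPa; V/T = const ⇒ T₂ = 1640 K, V₂ = 89.0 L.
For an ideal gas ΔU = nCvΔT with Cv = R/(γ−1) = 36.1 J/(mol·K).
ΔU = 0.815×36.1×(1640−275) = 40200 J.

40200 J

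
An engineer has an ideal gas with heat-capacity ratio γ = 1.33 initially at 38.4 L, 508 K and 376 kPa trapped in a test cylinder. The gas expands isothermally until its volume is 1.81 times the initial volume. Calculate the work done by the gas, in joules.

8570 J

n = P₁V₁/(RT₁) = 376×38.4/(8.314×508) = 3.42 mol.
Isothermal: T stays 508 K; PV = const ⇒ V₂ = 69.5 L, P₂ = 208 kPa.
W = nRT ln(V₂/V₁) = 3.42×8.314×508×ln(1.81) = 8570 J.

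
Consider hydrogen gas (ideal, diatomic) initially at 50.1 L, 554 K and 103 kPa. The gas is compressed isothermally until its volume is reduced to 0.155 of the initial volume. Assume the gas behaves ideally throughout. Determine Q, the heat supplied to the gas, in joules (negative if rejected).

n = P₁V₁/(RT₁) = 103×50.1/(8.314×554) = 1.12 mol.
Isothermal: T stays 554 K; PV = const ⇒ V₂ = 7.77 L, P₂ = 665 kPa.
ΔU = 0 (ideal gas, T constant).
W = nRT ln(V₂/V₁) = 1.12×8.314×554×ln(0.155) = -9620 J.
Q = ΔU + W = -9620 J.

-9620 J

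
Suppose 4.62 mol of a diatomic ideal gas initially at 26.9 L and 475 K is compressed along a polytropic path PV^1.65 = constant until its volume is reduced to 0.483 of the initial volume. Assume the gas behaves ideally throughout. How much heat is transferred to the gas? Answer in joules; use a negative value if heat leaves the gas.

10600 J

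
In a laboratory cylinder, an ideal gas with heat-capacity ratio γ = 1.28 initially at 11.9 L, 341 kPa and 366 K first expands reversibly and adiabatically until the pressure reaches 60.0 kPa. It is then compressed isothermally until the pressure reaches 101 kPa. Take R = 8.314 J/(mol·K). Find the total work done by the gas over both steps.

3140 J

n = P₁V₁/(RT₁) = 341×11.9/(8.314×366) = 1.33 mol.
Step 1 — Adiabatic: T₂/T₁ = (P₂/P₁)^((γ−1)/γ) ⇒ T₂ = 366×(0.176)^0.219 = 250 K; V₂ = 46.2 L.
ΔU = nCvΔT = 1.33×29.7×(250−366) = -4580 J.
Q = 0 for an adiabatic process, so W = −ΔU = 4580 J.
State after step 1: P = 60.0 kPa, V = 46.2 L, T = 250 K.
Step 2 — Isothermal: T stays 250 K; PV = const ⇒ V₂ = 27.5 L, P₂ = 101 kPa.
ΔU = 0 (ideal gas, T constant).
W = nRT ln(V₂/V₁) = 1.33×8.314×250×ln(0.594) = -1450 J.
Q = ΔU + W = -1450 J.
Net over both steps: W = 3140 J, Q = -1450 J, ΔU = -4580 J.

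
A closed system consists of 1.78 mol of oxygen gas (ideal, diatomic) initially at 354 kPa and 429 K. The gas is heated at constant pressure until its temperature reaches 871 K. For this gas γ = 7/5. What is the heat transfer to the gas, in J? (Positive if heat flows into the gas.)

22900 J

V₁ = nRT₁/P₁ = 1.78×8.314×429/354 = 17.9 L.
Isobaric: P stays 354 kPa; V/T = const ⇒ T₂ = 871 K, V₂ = 36.4 L.
W = PΔV = 354×(36.4−17.9) kPa·L = 6540 J.
ΔU = nCvΔT = 1.78×20.8×(871−429) = 16400 J.
Q = ΔU + W = nCpΔT = 22900 J.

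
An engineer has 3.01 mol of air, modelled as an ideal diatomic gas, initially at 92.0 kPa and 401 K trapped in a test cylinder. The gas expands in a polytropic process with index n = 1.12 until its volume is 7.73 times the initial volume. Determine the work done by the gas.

18200 J

V₁ = nRT₁/P₁ = 3.01×8.314×401/92.0 = 109 L.
Polytropic n=1.12: T₂ = T₁(V₁/V₂)^(n−1) = 401×(0.129)^0.12 = 314 K; P₂ = P₁(V₁/V₂)^n = 9.31 kPa.
W = (P₁V₁−P₂V₂)/(n−1) = (92.0×109−9.31×843)/0.12 = 18200 J.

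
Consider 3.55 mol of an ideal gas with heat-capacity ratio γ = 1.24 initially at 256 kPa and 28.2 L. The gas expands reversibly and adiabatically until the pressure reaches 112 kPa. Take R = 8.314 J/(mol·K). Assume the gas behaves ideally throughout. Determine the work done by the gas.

T₁ = P₁V₁/(nR) = 256×28.2/(3.55×8.314) = 245 K.
Adiabatic: T₂/T₁ = (P₂/P₁)^((γ−1)/γ) ⇒ T₂ = 245×(0.438)^0.194 = 208 K; V₂ = 54.9 L.
ΔU = nCvΔT = 3.55×34.6×(208−245) = -4450 J.
Q = 0 for an adiabatic process, so W = −ΔU = 4450 J.

4450 J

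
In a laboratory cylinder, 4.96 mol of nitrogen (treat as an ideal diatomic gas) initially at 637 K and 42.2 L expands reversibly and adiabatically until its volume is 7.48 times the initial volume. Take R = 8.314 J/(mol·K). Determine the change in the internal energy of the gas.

-36300 J

P₁ = nRT₁/V₁ = 4.96×8.314×637/42.2 = 622 kPa.
Adiabatic: TV^(γ−1) = const ⇒ T₂ = 637×(0.134)^0.400 = 285 K; PV^γ = const ⇒ P₂ = 37.2 kPa.
For an ideal gas ΔU = nCvΔT with Cv = (5/2)R = 20.8 J/(mol·K).
ΔU = 4.96×20.8×(285−637) = -36300 J.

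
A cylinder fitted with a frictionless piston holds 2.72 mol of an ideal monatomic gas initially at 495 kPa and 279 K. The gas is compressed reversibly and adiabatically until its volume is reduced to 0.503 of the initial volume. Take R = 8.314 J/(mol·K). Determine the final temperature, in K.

441 K

V₁ = nRT₁/P₁ = 2.72×8.314×279/495 = 12.7 L.
Adiabatic: TV^(γ−1) = const ⇒ T₂ = 279×(1.99)^0.667 = 441 K; PV^γ = const ⇒ P₂ = 1560 kPa.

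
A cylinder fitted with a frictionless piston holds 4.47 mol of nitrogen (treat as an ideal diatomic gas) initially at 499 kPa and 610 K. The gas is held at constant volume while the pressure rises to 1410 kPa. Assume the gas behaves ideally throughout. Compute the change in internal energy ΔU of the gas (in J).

V₁ = nRT₁/P₁ = 4.47×8.314×610/499 = 45.4 L.
Isochoric: V stays 45.4 L; P/T = const ⇒ T₂ = 1720 K, P₂ = 1410 kPa.
For an ideal gas ΔU = nCvΔT with Cv = (5/2)R = 20.8 J/(mol·K).
ΔU = 4.47×20.8×(1720−610) = 103000 J.

103000 J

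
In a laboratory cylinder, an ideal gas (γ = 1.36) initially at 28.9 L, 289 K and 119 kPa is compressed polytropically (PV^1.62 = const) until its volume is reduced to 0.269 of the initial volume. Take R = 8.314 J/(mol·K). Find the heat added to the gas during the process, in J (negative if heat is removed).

5040 J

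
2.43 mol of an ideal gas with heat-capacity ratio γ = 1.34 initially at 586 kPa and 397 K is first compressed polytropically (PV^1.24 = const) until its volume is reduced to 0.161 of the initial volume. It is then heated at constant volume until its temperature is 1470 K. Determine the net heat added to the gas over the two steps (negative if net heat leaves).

45400 J

V₁ = nRT₁/P₁ = 2.43×8.314×397/586 = 13.7 L.
Step 1 — Polytropic n=1.24: T₂ = T₁(V₁/V₂)^(n−1) = 397×(6.21)^0.24 = 615 K; P₂ = P₁(V₁/V₂)^n = 5640 kPa.
W = (P₁V₁−P₂V₂)/(n−1) = (586×13.7−5640×2.20)/0.24 = -18400 J.
ΔU = nCvΔT = 2.43×24.5×(615−397) = 13000 J.
Q = ΔU + W = -5410 J.
State after step 1: P = 5640 kPa, V = 2.20 L, T = 615 K.
Step 2 — Isochoric: V stays 2.20 L; P/T = const ⇒ T₂ = 1470 K, P₂ = 13500 kPa.
W = 0 (no volume change).
ΔU = nCvΔT = 2.43×24.5×(1470−615) = 50800 J.
Q = ΔU = 50800 J.
Net over both steps: W = -18400 J, Q = 45400 J, ΔU = 63800 J.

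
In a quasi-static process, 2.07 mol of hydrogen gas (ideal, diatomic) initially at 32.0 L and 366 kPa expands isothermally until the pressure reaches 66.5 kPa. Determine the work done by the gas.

20000 J

T₁ = P₁V₁/(nR) = 366×32.0/(2.07×8.314) = 681 K.
Isothermal: T stays 681 K; PV = const ⇒ V₂ = 176 L, P₂ = 66.5 kPa.
W = nRT ln(V₂/V₁) = 2.07×8.314×681×ln(5.50) = 20000 J.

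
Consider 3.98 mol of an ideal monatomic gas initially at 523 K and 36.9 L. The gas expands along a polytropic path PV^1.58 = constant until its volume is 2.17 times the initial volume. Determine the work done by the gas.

10800 J

P₁ = nRT₁/V₁ = 3.98×8.314×523/36.9 = 469 kPa.
Polytropic n=1.58: T₂ = T₁(V₁/V₂)^(n−1) = 523×(0.461)^0.58 = 334 K; P₂ = P₁(V₁/V₂)^n = 138 kPa.
W = (P₁V₁−P₂V₂)/(n−1) = (469×36.9−138×80.1)/0.58 = 10800 J.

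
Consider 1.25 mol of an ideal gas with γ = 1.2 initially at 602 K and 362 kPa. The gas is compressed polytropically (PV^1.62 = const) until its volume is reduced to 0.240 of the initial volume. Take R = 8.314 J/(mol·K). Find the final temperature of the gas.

1460 K

V₁ = nRT₁/P₁ = 1.25×8.314×602/362 = 17.3 L.
Polytropic n=1.62: T₂ = T₁(V₁/V₂)^(n−1) = 602×(4.17)^0.62 = 1460 K; P₂ = P₁(V₁/V₂)^n = 3650 kPa.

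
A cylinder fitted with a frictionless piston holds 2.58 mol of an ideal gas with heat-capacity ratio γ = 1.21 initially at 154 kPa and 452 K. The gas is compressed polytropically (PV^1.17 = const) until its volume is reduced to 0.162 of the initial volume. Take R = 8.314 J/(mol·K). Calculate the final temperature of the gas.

V₁ = nRT₁/P₁ = 2.58×8.314×452/154 = 63.0 L.
Polytropic n=1.17: T₂ = T₁(V₁/V₂)^(n−1) = 452×(6.17)^0.17 = 616 K; P₂ = P₁(V₁/V₂)^n = 1300 kPa.

616 K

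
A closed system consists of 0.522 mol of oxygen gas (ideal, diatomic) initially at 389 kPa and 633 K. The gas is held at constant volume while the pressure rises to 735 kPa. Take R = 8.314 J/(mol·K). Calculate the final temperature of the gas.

V₁ = nRT₁/P₁ = 0.522×8.314×633/389 = 7.06 L.
Isochoric: V stays 7.06 L; P/T = const ⇒ T₂ = 1200 K, P₂ = 735 kPa.

1200 K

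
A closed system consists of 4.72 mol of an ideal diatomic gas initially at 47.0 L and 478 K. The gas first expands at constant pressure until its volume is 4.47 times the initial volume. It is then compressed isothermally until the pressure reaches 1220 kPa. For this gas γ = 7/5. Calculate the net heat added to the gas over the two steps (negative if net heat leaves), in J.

P₁ = nRT₁/V₁ = 4.72×8.314×478/47.0 = 399 kPa.
Step 1 — Isobaric: P stays 399 kPa; V/T = const ⇒ T₂ = 2140 K, V₂ = 210 L.
W = PΔV = 399×(210−47.0) kPa·L = 65100 J.
ΔU = nCvΔT = 4.72×20.8×(2140−478) = 163000 J.
Q = ΔU + W = nCpΔT = 228000 J.
State after step 1: P = 399 kPa, V = 210 L, T = 2140 K.
Step 2 — Isothermal: T stays 2140 K; PV = const ⇒ V₂ = 68.7 L, P₂ = 1220 kPa.
ΔU = 0 (ideal gas, T constant).
W = nRT ln(V₂/V₁) = 4.72×8.314×2140×ln(0.327) = -93700 J.
Q = ΔU + W = -93700 J.
Net over both steps: W = -28600 J, Q = 134000 J, ΔU = 163000 J.

134000 J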